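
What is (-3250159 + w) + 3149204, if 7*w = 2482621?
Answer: 1775936/7 ≈ 2.5371e+5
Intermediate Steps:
w = 2482621/7 (w = (⅐)*2482621 = 2482621/7 ≈ 3.5466e+5)
(-3250159 + w) + 3149204 = (-3250159 + 2482621/7) + 3149204 = -20268492/7 + 3149204 = 1775936/7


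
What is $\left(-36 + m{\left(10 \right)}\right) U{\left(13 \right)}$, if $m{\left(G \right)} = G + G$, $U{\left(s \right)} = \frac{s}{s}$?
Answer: $-16$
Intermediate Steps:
$U{\left(s \right)} = 1$
$m{\left(G \right)} = 2 G$
$\left(-36 + m{\left(10 \right)}\right) U{\left(13 \right)} = \left(-36 + 2 \cdot 10\right) 1 = \left(-36 + 20\right) 1 = \left(-16\right) 1 = -16$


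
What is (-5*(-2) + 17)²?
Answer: 729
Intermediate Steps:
(-5*(-2) + 17)² = (10 + 17)² = 27² = 729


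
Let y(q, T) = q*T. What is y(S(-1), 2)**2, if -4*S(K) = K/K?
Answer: 1/4 ≈ 0.25000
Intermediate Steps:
S(K) = -1/4 (S(K) = -K/(4*K) = -1/4*1 = -1/4)
y(q, T) = T*q
y(S(-1), 2)**2 = (2*(-1/4))**2 = (-1/2)**2 = 1/4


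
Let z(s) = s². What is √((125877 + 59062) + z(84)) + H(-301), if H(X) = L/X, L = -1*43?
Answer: ⅐ + √191995 ≈ 438.32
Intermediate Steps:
L = -43
H(X) = -43/X
√((125877 + 59062) + z(84)) + H(-301) = √((125877 + 59062) + 84²) - 43/(-301) = √(184939 + 7056) - 43*(-1/301) = √191995 + ⅐ = ⅐ + √191995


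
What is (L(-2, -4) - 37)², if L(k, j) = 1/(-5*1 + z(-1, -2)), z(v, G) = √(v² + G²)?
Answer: 55503/40 + 149*√5/40 ≈ 1395.9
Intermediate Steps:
z(v, G) = √(G² + v²)
L(k, j) = 1/(-5 + √5) (L(k, j) = 1/(-5*1 + √((-2)² + (-1)²)) = 1/(-5 + √(4 + 1)) = 1/(-5 + √5))
(L(-2, -4) - 37)² = ((-¼ - √5/20) - 37)² = (-149/4 - √5/20)²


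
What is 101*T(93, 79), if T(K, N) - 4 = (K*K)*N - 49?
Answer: 69005826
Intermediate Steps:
T(K, N) = -45 + N*K² (T(K, N) = 4 + ((K*K)*N - 49) = 4 + (K²*N - 49) = 4 + (N*K² - 49) = 4 + (-49 + N*K²) = -45 + N*K²)
101*T(93, 79) = 101*(-45 + 79*93²) = 101*(-45 + 79*8649) = 101*(-45 + 683271) = 101*683226 = 69005826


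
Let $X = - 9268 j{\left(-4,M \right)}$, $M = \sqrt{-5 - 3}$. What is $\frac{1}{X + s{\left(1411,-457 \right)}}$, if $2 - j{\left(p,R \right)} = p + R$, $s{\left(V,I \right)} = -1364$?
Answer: $- \frac{14243}{983243844} - \frac{2317 i \sqrt{2}}{491621922} \approx -1.4486 \cdot 10^{-5} - 6.6651 \cdot 10^{-6} i$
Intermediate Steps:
$M = 2 i \sqrt{2}$ ($M = \sqrt{-8} = 2 i \sqrt{2} \approx 2.8284 i$)
$j{\left(p,R \right)} = 2 - R - p$ ($j{\left(p,R \right)} = 2 - \left(p + R\right) = 2 - \left(R + p\right) = 2 - R - p$)
$X = -55608 + 18536 i \sqrt{2}$ ($X = - 9268 \left(2 - 2 i \sqrt{2} - -4\right) = - 9268 \left(2 - 2 i \sqrt{2} + 4\right) = - 9268 \left(6 - 2 i \sqrt{2}\right) = -55608 + 18536 i \sqrt{2} \approx -55608.0 + 26214.0 i$)
$\frac{1}{X + s{\left(1411,-457 \right)}} = \frac{1}{\left(-55608 + 18536 i \sqrt{2}\right) - 1364} = \frac{1}{-56972 + 18536 i \sqrt{2}}$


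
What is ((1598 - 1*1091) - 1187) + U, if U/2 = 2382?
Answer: 4084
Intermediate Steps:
U = 4764 (U = 2*2382 = 4764)
((1598 - 1*1091) - 1187) + U = ((1598 - 1*1091) - 1187) + 4764 = ((1598 - 1091) - 1187) + 4764 = (507 - 1187) + 4764 = -680 + 4764 = 4084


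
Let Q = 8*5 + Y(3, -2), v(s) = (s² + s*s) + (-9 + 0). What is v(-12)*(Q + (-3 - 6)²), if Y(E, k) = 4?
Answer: 34875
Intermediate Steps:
v(s) = -9 + 2*s² (v(s) = (s² + s²) - 9 = 2*s² - 9 = -9 + 2*s²)
Q = 44 (Q = 8*5 + 4 = 40 + 4 = 44)
v(-12)*(Q + (-3 - 6)²) = (-9 + 2*(-12)²)*(44 + (-3 - 6)²) = (-9 + 2*144)*(44 + (-9)²) = (-9 + 288)*(44 + 81) = 279*125 = 34875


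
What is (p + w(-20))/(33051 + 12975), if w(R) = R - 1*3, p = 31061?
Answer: 5173/7671 ≈ 0.67436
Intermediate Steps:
w(R) = -3 + R (w(R) = R - 3 = -3 + R)
(p + w(-20))/(33051 + 12975) = (31061 + (-3 - 20))/(33051 + 12975) = (31061 - 23)/46026 = 31038*(1/46026) = 5173/7671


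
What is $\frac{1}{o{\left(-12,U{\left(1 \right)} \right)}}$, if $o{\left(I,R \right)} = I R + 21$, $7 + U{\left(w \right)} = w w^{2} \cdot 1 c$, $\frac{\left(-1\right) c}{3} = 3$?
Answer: $\frac{1}{213} \approx 0.0046948$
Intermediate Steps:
$c = -9$ ($c = \left(-3\right) 3 = -9$)
$U{\left(w \right)} = -7 - 9 w^{3}$ ($U{\left(w \right)} = -7 + w w^{2} \cdot 1 \left(-9\right) = -7 + w^{3} \cdot 1 \left(-9\right) = -7 + w^{3} \left(-9\right) = -7 - 9 w^{3}$)
$o{\left(I,R \right)} = 21 + I R$
$\frac{1}{o{\left(-12,U{\left(1 \right)} \right)}} = \frac{1}{21 - 12 \left(-7 - 9 \cdot 1^{3}\right)} = \frac{1}{21 - 12 \left(-7 - 9\right)} = \frac{1}{21 - -192} = \frac{1}{21 + 192} = \frac{1}{213}$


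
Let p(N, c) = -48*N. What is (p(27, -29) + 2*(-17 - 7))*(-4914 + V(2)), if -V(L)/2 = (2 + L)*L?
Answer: 6625920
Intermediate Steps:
V(L) = -2*L*(2 + L) (V(L) = -2*(2 + L)*L = -2*L*(2 + L))
(p(27, -29) + 2*(-17 - 7))*(-4914 + V(2)) = (-48*27 + 2*(-17 - 7))*(-4914 - 2*2*(2 + 2)) = (-1296 + 2*(-24))*(-4914 - 2*2*4) = (-1296 - 48)*(-4914 - 16) = -1344*(-4930) = 6625920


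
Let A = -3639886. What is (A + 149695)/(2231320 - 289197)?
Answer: -3490191/1942123 ≈ -1.7971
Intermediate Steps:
(A + 149695)/(2231320 - 289197) = (-3639886 + 149695)/(2231320 - 289197) = -3490191/1942123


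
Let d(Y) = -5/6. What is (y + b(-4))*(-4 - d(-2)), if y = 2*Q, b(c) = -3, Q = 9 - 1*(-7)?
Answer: -551/6 ≈ -91.833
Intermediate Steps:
d(Y) = -5/6 (d(Y) = -5*1/6 = -5/6)
Q = 16 (Q = 9 + 7 = 16)
y = 32 (y = 2*16 = 32)
(y + b(-4))*(-4 - d(-2)) = (32 - 3)*(-4 - 1*(-5/6)) = 29*(-4 + 5/6) = 29*(-19/6) = -551/6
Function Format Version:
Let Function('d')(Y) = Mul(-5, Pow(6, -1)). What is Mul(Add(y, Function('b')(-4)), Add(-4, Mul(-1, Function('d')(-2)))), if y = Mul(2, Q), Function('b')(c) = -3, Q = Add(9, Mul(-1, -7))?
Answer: Rational(-551, 6) ≈ -91.833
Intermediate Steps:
Function('d')(Y) = Rational(-5, 6) (Function('d')(Y) = Mul(-5, Rational(1, 6)) = Rational(-5, 6))
Q = 16 (Q = Add(9, 7) = 16)
y = 32 (y = Mul(2, 16) = 32)
Mul(Add(y, Function('b')(-4)), Add(-4, Mul(-1, Function('d')(-2)))) = Mul(Add(32, -3), Add(-4, Mul(-1, Rational(-5, 6)))) = Mul(29, Add(-4, Rational(5, 6))) = Mul(29, Rational(-19, 6)) = Rational(-551, 6)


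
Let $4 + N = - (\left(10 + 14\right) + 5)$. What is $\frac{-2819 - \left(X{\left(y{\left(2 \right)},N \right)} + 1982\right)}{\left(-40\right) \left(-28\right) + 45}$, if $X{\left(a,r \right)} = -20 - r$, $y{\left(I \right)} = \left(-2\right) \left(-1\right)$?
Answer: $- \frac{4814}{1165} \approx -4.1322$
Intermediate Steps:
$y{\left(I \right)} = 2$
$N = -33$ ($N = -4 - \left(\left(10 + 14\right) + 5\right) = -4 - \left(24 + 5\right) = -4 - 29 = -33$)
$\frac{-2819 - \left(X{\left(y{\left(2 \right)},N \right)} + 1982\right)}{\left(-40\right) \left(-28\right) + 45} = \frac{-2819 - \left(\left(-20 - -33\right) + 1982\right)}{\left(-40\right) \left(-28\right) + 45} = \frac{-2819 - \left(\left(-20 + 33\right) + 1982\right)}{1120 + 45} = \frac{-2819 - \left(13 + 1982\right)}{1165} = \left(-2819 - 1995\right) \frac{1}{1165} = \left(-4814\right) \frac{1}{1165} = - \frac{4814}{1165}$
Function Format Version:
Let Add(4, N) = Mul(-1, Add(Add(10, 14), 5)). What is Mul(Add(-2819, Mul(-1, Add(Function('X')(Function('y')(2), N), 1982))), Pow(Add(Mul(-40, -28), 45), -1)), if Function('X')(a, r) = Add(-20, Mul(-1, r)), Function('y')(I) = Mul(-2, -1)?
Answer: Rational(-4814, 1165) ≈ -4.1322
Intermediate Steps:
Function('y')(I) = 2
N = -33 (N = Add(-4, Mul(-1, Add(Add(10, 14), 5))) = Add(-4, Mul(-1, Add(24, 5))) = Add(-4, Mul(-1, 29)) = Add(-4, -29) = -33)
Mul(Add(-2819, Mul(-1, Add(Function('X')(Function('y')(2), N), 1982))), Pow(Add(Mul(-40, -28), 45), -1)) = Mul(Add(-2819, Mul(-1, Add(Add(-20, Mul(-1, -33)), 1982))), Pow(Add(Mul(-40, -28), 45), -1)) = Mul(Add(-2819, Mul(-1, Add(Add(-20, 33), 1982))), Pow(Add(1120, 45), -1)) = Mul(Add(-2819, Mul(-1, Add(13, 1982))), Pow(1165, -1)) = Mul(Add(-2819, Mul(-1, 1995)), Rational(1, 1165)) = Mul(Add(-2819, -1995), Rational(1, 1165)) = Mul(-4814, Rational(1, 1165)) = Rational(-4814, 1165)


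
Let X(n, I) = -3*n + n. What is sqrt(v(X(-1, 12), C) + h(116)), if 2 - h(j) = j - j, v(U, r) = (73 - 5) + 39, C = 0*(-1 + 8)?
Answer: sqrt(109) ≈ 10.440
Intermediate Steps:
X(n, I) = -2*n
C = 0 (C = 0*7 = 0)
v(U, r) = 107 (v(U, r) = 68 + 39 = 107)
h(j) = 2 (h(j) = 2 - (j - j) = 2 - 1*0 = 2 + 0 = 2)
sqrt(v(X(-1, 12), C) + h(116)) = sqrt(107 + 2) = sqrt(109)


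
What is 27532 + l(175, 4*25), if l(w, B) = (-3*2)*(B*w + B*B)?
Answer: -137468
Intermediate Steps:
l(w, B) = -6*B² - 6*B*w (l(w, B) = -6*(B*w + B²) = -6*(B² + B*w) = -6*B² - 6*B*w)
27532 + l(175, 4*25) = 27532 - 6*4*25*(4*25 + 175) = 27532 - 6*100*(100 + 175) = 27532 - 6*100*275 = 27532 - 165000 = -137468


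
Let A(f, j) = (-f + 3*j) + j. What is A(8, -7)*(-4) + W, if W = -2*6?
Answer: 132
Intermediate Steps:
A(f, j) = -f + 4*j
W = -12
A(8, -7)*(-4) + W = (-1*8 + 4*(-7))*(-4) - 12 = (-8 - 28)*(-4) - 12 = -36*(-4) - 12 = 144 - 12 = 132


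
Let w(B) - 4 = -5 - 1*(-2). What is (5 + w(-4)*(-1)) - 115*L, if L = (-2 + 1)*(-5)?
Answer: -571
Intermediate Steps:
w(B) = 1 (w(B) = 4 + (-5 - 1*(-2)) = 4 + (-5 + 2) = 4 - 3 = 1)
L = 5 (L = -1*(-5) = 5)
(5 + w(-4)*(-1)) - 115*L = (5 + 1*(-1)) - 115*5 = (5 - 1) - 575 = 4 - 575 = -571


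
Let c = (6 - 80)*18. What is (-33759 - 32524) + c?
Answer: -67615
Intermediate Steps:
c = -1332 (c = -74*18 = -1332)
(-33759 - 32524) + c = (-33759 - 32524) - 1332 = -66283 - 1332 = -67615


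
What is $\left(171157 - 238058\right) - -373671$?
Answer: $306770$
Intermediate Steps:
$\left(171157 - 238058\right) - -373671 = -66901 + 373671 = 306770$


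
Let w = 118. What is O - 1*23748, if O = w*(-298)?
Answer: -58912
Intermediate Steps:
O = -35164 (O = 118*(-298) = -35164)
O - 1*23748 = -35164 - 1*23748 = -35164 - 23748 = -58912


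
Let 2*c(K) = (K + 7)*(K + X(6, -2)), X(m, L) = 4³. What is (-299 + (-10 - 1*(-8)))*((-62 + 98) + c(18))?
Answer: -319361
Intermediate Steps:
X(m, L) = 64
c(K) = (7 + K)*(64 + K)/2 (c(K) = ((K + 7)*(K + 64))/2 = ((7 + K)*(64 + K))/2 = (7 + K)*(64 + K)/2)
(-299 + (-10 - 1*(-8)))*((-62 + 98) + c(18)) = (-299 + (-10 - 1*(-8)))*((-62 + 98) + (224 + (½)*18² + (71/2)*18)) = (-299 + (-10 + 8))*(36 + (224 + (½)*324 + 639)) = (-299 - 2)*(36 + (224 + 162 + 639)) = -301*(36 + 1025) = -301*1061 = -319361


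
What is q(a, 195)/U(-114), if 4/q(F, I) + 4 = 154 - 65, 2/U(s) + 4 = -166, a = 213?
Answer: -4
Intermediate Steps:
U(s) = -1/85 (U(s) = 2/(-4 - 166) = 2/(-170) = 2*(-1/170) = -1/85)
q(F, I) = 4/85 (q(F, I) = 4/(-4 + (154 - 65)) = 4/(-4 + 89) = 4/85)
q(a, 195)/U(-114) = 4/(85*(-1/85)) = (4/85)*(-85) = -4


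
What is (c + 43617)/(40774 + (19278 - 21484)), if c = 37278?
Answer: 26965/12856 ≈ 2.0975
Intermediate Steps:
(c + 43617)/(40774 + (19278 - 21484)) = (37278 + 43617)/(40774 + (19278 - 21484)) = 80895/(40774 - 2206) = 80895/38568 = 80895*(1/38568) = 26965/12856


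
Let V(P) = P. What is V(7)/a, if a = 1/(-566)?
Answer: -3962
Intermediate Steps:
a = -1/566 ≈ -0.0017668
V(7)/a = 7/(-1/566) = 7*(-566) = -3962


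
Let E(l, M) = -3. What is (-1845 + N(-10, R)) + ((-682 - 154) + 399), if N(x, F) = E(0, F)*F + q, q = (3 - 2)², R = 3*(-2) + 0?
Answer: -2263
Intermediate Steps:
R = -6 (R = -6 + 0 = -6)
q = 1 (q = 1² = 1)
N(x, F) = 1 - 3*F (N(x, F) = -3*F + 1 = 1 - 3*F)
(-1845 + N(-10, R)) + ((-682 - 154) + 399) = (-1845 + (1 - 3*(-6))) + ((-682 - 154) + 399) = (-1845 + (1 + 18)) + (-836 + 399) = (-1845 + 19) - 437 = -1826 - 437 = -2263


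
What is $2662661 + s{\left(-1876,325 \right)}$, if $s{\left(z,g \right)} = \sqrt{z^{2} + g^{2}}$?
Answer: $2662661 + \sqrt{3625001} \approx 2.6646 \cdot 10^{6}$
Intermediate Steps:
$s{\left(z,g \right)} = \sqrt{g^{2} + z^{2}}$
$2662661 + s{\left(-1876,325 \right)} = 2662661 + \sqrt{325^{2} + \left(-1876\right)^{2}} = 2662661 + \sqrt{105625 + 3519376} = 2662661 + \sqrt{3625001}$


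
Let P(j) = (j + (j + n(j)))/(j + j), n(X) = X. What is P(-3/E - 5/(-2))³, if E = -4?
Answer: 27/8 ≈ 3.3750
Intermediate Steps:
P(j) = 3/2 (P(j) = (j + (j + j))/(j + j) = (j + 2*j)/((2*j)) = (3*j)*(1/(2*j)) = 3/2)
P(-3/E - 5/(-2))³ = (3/2)³ = 27/8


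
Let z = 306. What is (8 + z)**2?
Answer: 98596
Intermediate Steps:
(8 + z)**2 = (8 + 306)**2 = 314**2 = 98596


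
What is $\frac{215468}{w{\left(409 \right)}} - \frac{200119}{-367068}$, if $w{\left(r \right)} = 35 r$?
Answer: $\frac{81956111309}{5254578420} \approx 15.597$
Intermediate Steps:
$\frac{215468}{w{\left(409 \right)}} - \frac{200119}{-367068} = \frac{215468}{35 \cdot 409} - \frac{200119}{-367068} = \frac{215468}{14315} - - \frac{200119}{367068} = 215468 \cdot \frac{1}{14315} + \frac{200119}{367068} = \frac{215468}{14315} + \frac{200119}{367068} = \frac{81956111309}{5254578420}$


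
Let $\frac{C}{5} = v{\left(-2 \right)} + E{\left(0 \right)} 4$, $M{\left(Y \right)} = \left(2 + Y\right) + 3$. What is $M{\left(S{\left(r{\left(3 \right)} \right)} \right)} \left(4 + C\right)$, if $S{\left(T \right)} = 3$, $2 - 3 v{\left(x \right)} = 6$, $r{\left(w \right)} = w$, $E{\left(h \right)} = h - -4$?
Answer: $\frac{1856}{3} \approx 618.67$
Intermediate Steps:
$E{\left(h \right)} = 4 + h$ ($E{\left(h \right)} = h + 4 = 4 + h$)
$v{\left(x \right)} = - \frac{4}{3}$ ($v{\left(x \right)} = \frac{2}{3} - 2 = - \frac{4}{3}$)
$M{\left(Y \right)} = 5 + Y$
$C = \frac{220}{3}$ ($C = 5 \left(- \frac{4}{3} + \left(4 + 0\right) 4\right) = 5 \left(- \frac{4}{3} + 4 \cdot 4\right) = 5 \left(- \frac{4}{3} + 16\right) = 5 \cdot \frac{44}{3} = \frac{220}{3} \approx 73.333$)
$M{\left(S{\left(r{\left(3 \right)} \right)} \right)} \left(4 + C\right) = \left(5 + 3\right) \left(4 + \frac{220}{3}\right) = 8 \cdot \frac{232}{3} = \frac{1856}{3}$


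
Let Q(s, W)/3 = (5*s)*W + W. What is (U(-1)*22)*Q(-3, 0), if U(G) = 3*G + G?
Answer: 0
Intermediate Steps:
Q(s, W) = 3*W + 15*W*s (Q(s, W) = 3*((5*s)*W + W) = 3*(5*W*s + W) = 3*(W + 5*W*s) = 3*W + 15*W*s)
U(G) = 4*G
(U(-1)*22)*Q(-3, 0) = ((4*(-1))*22)*(3*0*(1 + 5*(-3))) = (-4*22)*(3*0*(1 - 15)) = -264*0*(-14) = -88*0 = 0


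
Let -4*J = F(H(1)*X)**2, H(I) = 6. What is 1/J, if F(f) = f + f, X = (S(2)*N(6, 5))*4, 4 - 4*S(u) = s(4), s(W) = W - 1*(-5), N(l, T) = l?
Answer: -1/32400 ≈ -3.0864e-5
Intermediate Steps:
s(W) = 5 + W (s(W) = W + 5 = 5 + W)
S(u) = -5/4 (S(u) = 1 - (5 + 4)/4 = 1 - 1/4*9 = 1 - 9/4 = -5/4)
X = -30 (X = -5/4*6*4 = -15/2*4 = -30)
F(f) = 2*f
J = -32400 (J = -(2*(6*(-30)))**2/4 = -(2*(-180))**2/4 = -1/4*(-360)**2 = -1/4*129600 = -32400)
1/J = 1/(-32400) = -1/32400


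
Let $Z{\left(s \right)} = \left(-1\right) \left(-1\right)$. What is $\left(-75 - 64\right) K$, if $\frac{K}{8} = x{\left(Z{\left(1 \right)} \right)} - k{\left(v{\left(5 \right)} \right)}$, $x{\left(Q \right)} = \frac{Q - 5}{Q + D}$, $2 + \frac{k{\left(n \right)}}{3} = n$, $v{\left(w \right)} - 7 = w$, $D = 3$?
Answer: $34472$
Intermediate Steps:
$v{\left(w \right)} = 7 + w$
$k{\left(n \right)} = -6 + 3 n$
$Z{\left(s \right)} = 1$
$x{\left(Q \right)} = \frac{-5 + Q}{3 + Q}$ ($x{\left(Q \right)} = \frac{Q - 5}{Q + 3} = \frac{-5 + Q}{3 + Q}$)
$K = -248$ ($K = 8 \left(\frac{-5 + 1}{3 + 1} - \left(-6 + 3 \left(7 + 5\right)\right)\right) = 8 \left(\frac{1}{4} \left(-4\right) - \left(-6 + 3 \cdot 12\right)\right) = 8 \left(\frac{1}{4} \left(-4\right) - \left(-6 + 36\right)\right) = 8 \left(-1 - 30\right) = 8 \left(-31\right) = -248$)
$\left(-75 - 64\right) K = \left(-75 - 64\right) \left(-248\right) = \left(-139\right) \left(-248\right) = 34472$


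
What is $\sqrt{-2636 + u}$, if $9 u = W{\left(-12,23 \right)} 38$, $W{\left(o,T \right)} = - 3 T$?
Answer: $\frac{i \sqrt{26346}}{3} \approx 54.105 i$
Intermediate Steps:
$u = - \frac{874}{3}$ ($u = \frac{\left(-3\right) 23 \cdot 38}{9} = \frac{\left(-69\right) 38}{9} = \frac{1}{9} \left(-2622\right) = - \frac{874}{3} \approx -291.33$)
$\sqrt{-2636 + u} = \sqrt{-2636 - \frac{874}{3}} = \sqrt{- \frac{8782}{3}} = \frac{i \sqrt{26346}}{3}$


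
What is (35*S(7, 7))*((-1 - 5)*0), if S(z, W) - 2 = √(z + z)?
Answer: 0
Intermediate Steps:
S(z, W) = 2 + √2*√z (S(z, W) = 2 + √(z + z) = 2 + √(2*z) = 2 + √2*√z)
(35*S(7, 7))*((-1 - 5)*0) = (35*(2 + √2*√7))*((-1 - 5)*0) = (35*(2 + √14))*(-6*0) = (70 + 35*√14)*0 = 0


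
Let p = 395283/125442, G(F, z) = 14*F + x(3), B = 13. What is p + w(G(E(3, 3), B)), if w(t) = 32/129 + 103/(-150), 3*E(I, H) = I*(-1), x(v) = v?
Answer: 60963887/22475025 ≈ 2.7125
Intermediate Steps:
E(I, H) = -I/3 (E(I, H) = (I*(-1))/3 = (-I)/3 = -I/3)
G(F, z) = 3 + 14*F (G(F, z) = 14*F + 3 = 3 + 14*F)
w(t) = -943/2150 (w(t) = 32*(1/129) + 103*(-1/150) = 32/129 - 103/150 = -943/2150)
p = 131761/41814 (p = 395283*(1/125442) = 131761/41814 ≈ 3.1511)
p + w(G(E(3, 3), B)) = 131761/41814 - 943/2150 = 60963887/22475025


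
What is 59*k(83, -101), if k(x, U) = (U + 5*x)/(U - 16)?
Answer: -18526/117 ≈ -158.34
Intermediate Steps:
k(x, U) = (U + 5*x)/(-16 + U)
59*k(83, -101) = 59*((-101 + 5*83)/(-16 - 101)) = 59*((-101 + 415)/(-117)) = 59*(-1/117*314) = 59*(-314/117) = -18526/117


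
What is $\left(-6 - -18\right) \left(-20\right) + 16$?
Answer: $-224$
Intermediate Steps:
$\left(-6 - -18\right) \left(-20\right) + 16 = \left(-6 + 18\right) \left(-20\right) + 16 = 12 \left(-20\right) + 16 = -240 + 16 = -224$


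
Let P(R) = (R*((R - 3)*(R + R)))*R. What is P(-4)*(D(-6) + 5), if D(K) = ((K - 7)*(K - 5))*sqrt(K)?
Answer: 4480 + 128128*I*sqrt(6) ≈ 4480.0 + 3.1385e+5*I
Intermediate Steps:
D(K) = sqrt(K)*(-7 + K)*(-5 + K) (D(K) = ((-7 + K)*(-5 + K))*sqrt(K) = sqrt(K)*(-7 + K)*(-5 + K))
P(R) = 2*R**3*(-3 + R) (P(R) = (R*((-3 + R)*(2*R)))*R = (R*(2*R*(-3 + R)))*R = (2*R**2*(-3 + R))*R = 2*R**3*(-3 + R))
P(-4)*(D(-6) + 5) = (2*(-4)**3*(-3 - 4))*(sqrt(-6)*(35 + (-6)**2 - 12*(-6)) + 5) = (2*(-64)*(-7))*((I*sqrt(6))*(35 + 36 + 72) + 5) = 896*((I*sqrt(6))*143 + 5) = 896*(143*I*sqrt(6) + 5) = 896*(5 + 143*I*sqrt(6)) = 4480 + 128128*I*sqrt(6)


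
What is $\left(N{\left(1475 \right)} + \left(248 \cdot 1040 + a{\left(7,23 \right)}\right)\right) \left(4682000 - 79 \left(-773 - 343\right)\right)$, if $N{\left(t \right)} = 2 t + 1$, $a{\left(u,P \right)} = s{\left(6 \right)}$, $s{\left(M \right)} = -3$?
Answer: $1244383142352$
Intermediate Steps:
$a{\left(u,P \right)} = -3$
$N{\left(t \right)} = 1 + 2 t$
$\left(N{\left(1475 \right)} + \left(248 \cdot 1040 + a{\left(7,23 \right)}\right)\right) \left(4682000 - 79 \left(-773 - 343\right)\right) = \left(\left(1 + 2 \cdot 1475\right) + \left(248 \cdot 1040 - 3\right)\right) \left(4682000 - 79 \left(-773 - 343\right)\right) = \left(\left(1 + 2950\right) + \left(257920 - 3\right)\right) \left(4682000 - -88164\right) = \left(2951 + 257917\right) \left(4682000 + 88164\right) = 260868 \cdot 4770164 = 1244383142352$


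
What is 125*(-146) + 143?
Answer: -18107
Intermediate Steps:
125*(-146) + 143 = -18250 + 143 = -18107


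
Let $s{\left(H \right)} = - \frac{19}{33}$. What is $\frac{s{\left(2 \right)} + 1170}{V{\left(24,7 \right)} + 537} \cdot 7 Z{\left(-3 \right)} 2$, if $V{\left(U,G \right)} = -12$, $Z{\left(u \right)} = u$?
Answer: $- \frac{77182}{825} \approx -93.554$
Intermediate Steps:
$s{\left(H \right)} = - \frac{19}{33}$ ($s{\left(H \right)} = \left(-19\right) \frac{1}{33} = - \frac{19}{33}$)
$\frac{s{\left(2 \right)} + 1170}{V{\left(24,7 \right)} + 537} \cdot 7 Z{\left(-3 \right)} 2 = \frac{- \frac{19}{33} + 1170}{-12 + 537} \cdot 7 \left(-3\right) 2 = \frac{38591}{33 \cdot 525} \left(\left(-21\right) 2\right) = \frac{38591}{33} \cdot \frac{1}{525} \left(-42\right) = \frac{5513}{2475} \left(-42\right) = - \frac{77182}{825}$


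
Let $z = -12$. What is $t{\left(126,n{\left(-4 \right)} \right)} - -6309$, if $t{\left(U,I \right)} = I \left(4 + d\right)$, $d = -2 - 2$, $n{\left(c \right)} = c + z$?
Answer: $6309$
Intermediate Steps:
$n{\left(c \right)} = -12 + c$ ($n{\left(c \right)} = c - 12 = -12 + c$)
$d = -4$
$t{\left(U,I \right)} = 0$ ($t{\left(U,I \right)} = I \left(4 - 4\right) = I 0 = 0$)
$t{\left(126,n{\left(-4 \right)} \right)} - -6309 = 0 - -6309 = 0 + 6309 = 6309$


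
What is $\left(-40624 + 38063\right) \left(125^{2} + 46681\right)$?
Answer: $-159565666$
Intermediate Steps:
$\left(-40624 + 38063\right) \left(125^{2} + 46681\right) = - 2561 \left(15625 + 46681\right) = \left(-2561\right) 62306 = -159565666$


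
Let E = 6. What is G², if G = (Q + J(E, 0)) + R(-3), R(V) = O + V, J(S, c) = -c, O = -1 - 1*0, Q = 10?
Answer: 36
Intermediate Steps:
O = -1 (O = -1 + 0 = -1)
R(V) = -1 + V
G = 6 (G = (10 - 1*0) + (-1 - 3) = (10 + 0) - 4 = 10 - 4 = 6)
G² = 6² = 36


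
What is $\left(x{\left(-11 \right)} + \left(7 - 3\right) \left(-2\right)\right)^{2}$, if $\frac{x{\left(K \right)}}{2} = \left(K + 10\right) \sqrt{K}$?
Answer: $20 + 32 i \sqrt{11} \approx 20.0 + 106.13 i$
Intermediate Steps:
$x{\left(K \right)} = 2 \sqrt{K} \left(10 + K\right)$ ($x{\left(K \right)} = 2 \left(K + 10\right) \sqrt{K} = 2 \left(10 + K\right) \sqrt{K} = 2 \sqrt{K} \left(10 + K\right)$)
$\left(x{\left(-11 \right)} + \left(7 - 3\right) \left(-2\right)\right)^{2} = \left(2 \sqrt{-11} \left(10 - 11\right) + \left(7 - 3\right) \left(-2\right)\right)^{2} = \left(2 i \sqrt{11} \left(-1\right) + 4 \left(-2\right)\right)^{2} = \left(- 2 i \sqrt{11} - 8\right)^{2} = \left(-8 - 2 i \sqrt{11}\right)^{2}$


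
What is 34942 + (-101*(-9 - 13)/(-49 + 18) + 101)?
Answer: 1084111/31 ≈ 34971.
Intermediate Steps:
34942 + (-101*(-9 - 13)/(-49 + 18) + 101) = 34942 + (-(-2222)/(-31) + 101) = 34942 + (-(-2222)*(-1)/31 + 101) = 34942 + (-101*22/31 + 101) = 34942 + (-2222/31 + 101) = 34942 + 909/31 = 1084111/31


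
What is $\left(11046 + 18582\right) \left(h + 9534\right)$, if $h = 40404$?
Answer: $1479563064$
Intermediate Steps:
$\left(11046 + 18582\right) \left(h + 9534\right) = \left(11046 + 18582\right) \left(40404 + 9534\right) = 29628 \cdot 49938 = 1479563064$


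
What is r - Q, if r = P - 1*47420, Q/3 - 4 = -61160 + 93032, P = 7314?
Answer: -135734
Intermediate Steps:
Q = 95628 (Q = 12 + 3*(-61160 + 93032) = 12 + 3*31872 = 12 + 95616 = 95628)
r = -40106 (r = 7314 - 1*47420 = 7314 - 47420 = -40106)
r - Q = -40106 - 1*95628 = -40106 - 95628 = -135734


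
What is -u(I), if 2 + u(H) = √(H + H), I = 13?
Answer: 2 - √26 ≈ -3.0990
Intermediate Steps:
u(H) = -2 + √2*√H (u(H) = -2 + √(H + H) = -2 + √(2*H) = -2 + √2*√H)
-u(I) = -(-2 + √2*√13) = -(-2 + √26) = 2 - √26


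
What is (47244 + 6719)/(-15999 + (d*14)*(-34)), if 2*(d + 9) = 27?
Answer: -53963/18141 ≈ -2.9746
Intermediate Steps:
d = 9/2 (d = -9 + (½)*27 = -9 + 27/2 = 9/2 ≈ 4.5000)
(47244 + 6719)/(-15999 + (d*14)*(-34)) = (47244 + 6719)/(-15999 + ((9/2)*14)*(-34)) = 53963/(-15999 + 63*(-34)) = 53963/(-15999 - 2142) = 53963/(-18141) = 53963*(-1/18141) = -53963/18141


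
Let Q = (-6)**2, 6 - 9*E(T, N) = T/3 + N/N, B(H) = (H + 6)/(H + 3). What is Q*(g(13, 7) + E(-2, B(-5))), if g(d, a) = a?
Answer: 824/3 ≈ 274.67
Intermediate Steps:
B(H) = (6 + H)/(3 + H)
E(T, N) = 5/9 - T/27 (E(T, N) = 2/3 - (T/3 + N/N)/9 = 2/3 - (T*(1/3) + 1)/9 = 2/3 - (T/3 + 1)/9 = 2/3 - (1 + T/3)/9 = 2/3 + (-1/9 - T/27) = 5/9 - T/27)
Q = 36
Q*(g(13, 7) + E(-2, B(-5))) = 36*(7 + (5/9 - 1/27*(-2))) = 36*(7 + (5/9 + 2/27)) = 36*(7 + 17/27) = 36*(206/27) = 824/3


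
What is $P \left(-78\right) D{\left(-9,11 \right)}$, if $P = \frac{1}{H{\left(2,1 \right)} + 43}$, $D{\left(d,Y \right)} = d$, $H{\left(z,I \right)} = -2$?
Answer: $\frac{702}{41} \approx 17.122$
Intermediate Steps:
$P = \frac{1}{41}$ ($P = \frac{1}{-2 + 43} = \frac{1}{41} \approx 0.02439$)
$P \left(-78\right) D{\left(-9,11 \right)} = \frac{1}{41} \left(-78\right) \left(-9\right) = \left(- \frac{78}{41}\right) \left(-9\right) = \frac{702}{41}$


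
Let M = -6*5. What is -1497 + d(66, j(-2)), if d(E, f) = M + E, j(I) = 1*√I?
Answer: -1461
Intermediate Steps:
j(I) = √I
M = -30
d(E, f) = -30 + E
-1497 + d(66, j(-2)) = -1497 + (-30 + 66) = -1497 + 36 = -1461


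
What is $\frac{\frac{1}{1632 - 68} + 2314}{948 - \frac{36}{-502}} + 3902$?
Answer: $\frac{1453150164595}{372178824} \approx 3904.4$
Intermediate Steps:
$\frac{\frac{1}{1632 - 68} + 2314}{948 - \frac{36}{-502}} + 3902 = \frac{\frac{1}{1564} + 2314}{948 - - \frac{18}{251}} + 3902 = \frac{\frac{1}{1564} + 2314}{948 + \frac{18}{251}} + 3902 = \frac{3619097}{1564 \cdot \frac{237966}{251}} + 3902 = \frac{3619097}{1564} \cdot \frac{251}{237966} + 3902 = \frac{908393347}{372178824} + 3902 = \frac{1453150164595}{372178824}$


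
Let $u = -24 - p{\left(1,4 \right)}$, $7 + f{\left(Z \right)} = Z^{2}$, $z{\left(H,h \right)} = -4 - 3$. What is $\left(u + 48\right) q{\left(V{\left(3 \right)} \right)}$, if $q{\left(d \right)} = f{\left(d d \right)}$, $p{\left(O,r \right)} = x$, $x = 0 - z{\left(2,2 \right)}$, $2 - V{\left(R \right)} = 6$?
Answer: $4233$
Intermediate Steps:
$V{\left(R \right)} = -4$ ($V{\left(R \right)} = 2 - 6 = -4$)
$z{\left(H,h \right)} = -7$ ($z{\left(H,h \right)} = -4 - 3 = -7$)
$f{\left(Z \right)} = -7 + Z^{2}$
$x = 7$ ($x = 0 - -7 = 0 + 7 = 7$)
$p{\left(O,r \right)} = 7$
$q{\left(d \right)} = -7 + d^{4}$ ($q{\left(d \right)} = -7 + \left(d d\right)^{2} = -7 + \left(d^{2}\right)^{2} = -7 + d^{4}$)
$u = -31$ ($u = -24 - 7 = -31$)
$\left(u + 48\right) q{\left(V{\left(3 \right)} \right)} = \left(-31 + 48\right) \left(-7 + \left(-4\right)^{4}\right) = 17 \left(-7 + 256\right) = 17 \cdot 249 = 4233$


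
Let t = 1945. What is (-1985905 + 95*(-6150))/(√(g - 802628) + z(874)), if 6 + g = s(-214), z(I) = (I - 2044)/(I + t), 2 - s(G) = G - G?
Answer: 201832436325/151864905806 + 2917772502565*I*√200658/455594717418 ≈ 1.329 + 2868.8*I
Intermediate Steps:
s(G) = 2 (s(G) = 2 - (G - G) = 2 - 1*0 = 2 + 0 = 2)
z(I) = (-2044 + I)/(1945 + I) (z(I) = (I - 2044)/(I + 1945) = (-2044 + I)/(1945 + I))
g = -4 (g = -6 + 2 = -4)
(-1985905 + 95*(-6150))/(√(g - 802628) + z(874)) = (-1985905 + 95*(-6150))/(√(-4 - 802628) + (-2044 + 874)/(1945 + 874)) = (-1985905 - 584250)/(√(-802632) - 1170/2819) = -2570155/(2*I*√200658 + (1/2819)*(-1170)) = -2570155/(2*I*√200658 - 1170/2819) = -2570155/(-1170/2819 + 2*I*√200658)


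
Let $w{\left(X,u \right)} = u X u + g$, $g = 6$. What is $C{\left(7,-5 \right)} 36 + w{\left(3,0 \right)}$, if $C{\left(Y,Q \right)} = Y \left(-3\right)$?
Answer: $-750$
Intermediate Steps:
$w{\left(X,u \right)} = 6 + X u^{2}$ ($w{\left(X,u \right)} = u X u + 6 = X u u + 6 = X u^{2} + 6 = 6 + X u^{2}$)
$C{\left(Y,Q \right)} = - 3 Y$
$C{\left(7,-5 \right)} 36 + w{\left(3,0 \right)} = \left(-3\right) 7 \cdot 36 + \left(6 + 3 \cdot 0^{2}\right) = \left(-21\right) 36 + \left(6 + 3 \cdot 0\right) = -756 + \left(6 + 0\right) = -756 + 6 = -750$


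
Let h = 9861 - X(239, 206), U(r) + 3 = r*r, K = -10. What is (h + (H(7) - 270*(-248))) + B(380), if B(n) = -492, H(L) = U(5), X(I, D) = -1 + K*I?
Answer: 78742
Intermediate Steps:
X(I, D) = -1 - 10*I
U(r) = -3 + r**2 (U(r) = -3 + r*r = -3 + r**2)
H(L) = 22 (H(L) = -3 + 5**2 = -3 + 25 = 22)
h = 12252 (h = 9861 - (-1 - 10*239) = 9861 - (-1 - 2390) = 9861 - 1*(-2391) = 9861 + 2391 = 12252)
(h + (H(7) - 270*(-248))) + B(380) = (12252 + (22 - 270*(-248))) - 492 = (12252 + (22 + 66960)) - 492 = (12252 + 66982) - 492 = 79234 - 492 = 78742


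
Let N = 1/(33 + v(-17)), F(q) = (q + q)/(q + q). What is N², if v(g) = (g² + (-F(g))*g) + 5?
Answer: 1/118336 ≈ 8.4505e-6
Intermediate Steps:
F(q) = 1 (F(q) = (2*q)/((2*q)) = (2*q)*(1/(2*q)) = 1)
v(g) = 5 + g² - g (v(g) = (g² + (-1*1)*g) + 5 = (g² - g) + 5 = 5 + g² - g)
N = 1/344 (N = 1/(33 + (5 + (-17)² - 1*(-17))) = 1/(33 + (5 + 289 + 17)) = 1/(33 + 311) = 1/344 ≈ 0.0029070)
N² = (1/344)² = 1/118336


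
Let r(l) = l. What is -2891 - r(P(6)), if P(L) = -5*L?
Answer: -2861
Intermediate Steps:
-2891 - r(P(6)) = -2891 - (-5)*6 = -2891 - 1*(-30) = -2891 + 30 = -2861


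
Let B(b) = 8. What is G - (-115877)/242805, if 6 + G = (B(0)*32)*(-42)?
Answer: -2611980313/242805 ≈ -10758.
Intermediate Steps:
G = -10758 (G = -6 + (8*32)*(-42) = -6 + 256*(-42) = -6 - 10752 = -10758)
G - (-115877)/242805 = -10758 - (-115877)/242805 = -10758 - 1*(-115877/242805) = -10758 + 115877/242805 = -2611980313/242805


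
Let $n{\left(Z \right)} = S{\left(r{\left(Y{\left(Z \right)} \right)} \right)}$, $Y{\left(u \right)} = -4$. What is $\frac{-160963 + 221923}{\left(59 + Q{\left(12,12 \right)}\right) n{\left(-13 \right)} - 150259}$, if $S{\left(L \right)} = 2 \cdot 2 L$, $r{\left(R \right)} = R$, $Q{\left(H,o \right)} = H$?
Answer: $- \frac{4064}{10093} \approx -0.40266$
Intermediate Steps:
$S{\left(L \right)} = 4 L$
$n{\left(Z \right)} = -16$ ($n{\left(Z \right)} = 4 \left(-4\right) = -16$)
$\frac{-160963 + 221923}{\left(59 + Q{\left(12,12 \right)}\right) n{\left(-13 \right)} - 150259} = \frac{-160963 + 221923}{\left(59 + 12\right) \left(-16\right) - 150259} = \frac{60960}{71 \left(-16\right) - 150259} = \frac{60960}{-1136 - 150259} = \frac{60960}{-151395} = 60960 \left(- \frac{1}{151395}\right) = - \frac{4064}{10093}$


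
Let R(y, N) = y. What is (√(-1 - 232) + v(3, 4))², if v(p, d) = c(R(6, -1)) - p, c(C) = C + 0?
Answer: (3 + I*√233)² ≈ -224.0 + 91.586*I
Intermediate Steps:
c(C) = C
v(p, d) = 6 - p
(√(-1 - 232) + v(3, 4))² = (√(-1 - 232) + (6 - 1*3))² = (√(-233) + (6 - 3))² = (I*√233 + 3)² = (3 + I*√233)²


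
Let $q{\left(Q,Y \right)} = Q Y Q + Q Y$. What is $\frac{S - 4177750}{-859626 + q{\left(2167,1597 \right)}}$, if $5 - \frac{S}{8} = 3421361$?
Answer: $- \frac{15774299}{3750967903} \approx -0.0042054$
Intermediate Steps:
$S = -27370848$ ($S = 40 - 27370888 = -27370848$)
$q{\left(Q,Y \right)} = Q Y + Y Q^{2}$ ($q{\left(Q,Y \right)} = Y Q^{2} + Q Y = Q Y + Y Q^{2}$)
$\frac{S - 4177750}{-859626 + q{\left(2167,1597 \right)}} = \frac{-27370848 - 4177750}{-859626 + 2167 \cdot 1597 \left(1 + 2167\right)} = - \frac{31548598}{-859626 + 2167 \cdot 1597 \cdot 2168} = - \frac{31548598}{-859626 + 7502795432} = - \frac{31548598}{7501935806} = \left(-31548598\right) \frac{1}{7501935806} = - \frac{15774299}{3750967903}$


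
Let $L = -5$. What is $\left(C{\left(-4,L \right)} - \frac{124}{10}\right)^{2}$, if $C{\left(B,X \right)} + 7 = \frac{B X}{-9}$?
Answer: $\frac{946729}{2025} \approx 467.52$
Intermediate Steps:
$C{\left(B,X \right)} = -7 - \frac{B X}{9}$ ($C{\left(B,X \right)} = -7 + \frac{B X}{-9} = -7 + B X \left(- \frac{1}{9}\right) = -7 - \frac{B X}{9}$)
$\left(C{\left(-4,L \right)} - \frac{124}{10}\right)^{2} = \left(\left(-7 - \left(- \frac{4}{9}\right) \left(-5\right)\right) - \frac{124}{10}\right)^{2} = \left(\left(-7 - \frac{20}{9}\right) - \frac{62}{5}\right)^{2} = \left(- \frac{83}{9} - \frac{62}{5}\right)^{2} = \left(- \frac{973}{45}\right)^{2} = \frac{946729}{2025}$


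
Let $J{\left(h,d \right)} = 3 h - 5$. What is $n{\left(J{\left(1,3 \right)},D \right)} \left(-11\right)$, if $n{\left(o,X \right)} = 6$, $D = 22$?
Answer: $-66$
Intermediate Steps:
$J{\left(h,d \right)} = -5 + 3 h$
$n{\left(J{\left(1,3 \right)},D \right)} \left(-11\right) = 6 \left(-11\right) = -66$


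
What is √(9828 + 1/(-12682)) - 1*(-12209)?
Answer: 12209 + √1580667929990/12682 ≈ 12308.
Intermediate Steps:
√(9828 + 1/(-12682)) - 1*(-12209) = √(9828 - 1/12682) + 12209 = √(124638695/12682) + 12209 = √1580667929990/12682 + 12209 = 12209 + √1580667929990/12682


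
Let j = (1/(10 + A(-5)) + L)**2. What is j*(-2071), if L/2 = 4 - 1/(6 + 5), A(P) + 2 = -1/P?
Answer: -26557594831/203401 ≈ -1.3057e+5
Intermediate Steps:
A(P) = -2 - 1/P
L = 86/11 (L = 2*(4 - 1/(6 + 5)) = 2*(4 - 1/11) = 2*(43/11) = 86/11 ≈ 7.8182)
j = 12823561/203401 (j = (1/(10 + (-2 - 1/(-5))) + 86/11)**2 = (1/(10 + (-2 - 1*(-1/5))) + 86/11)**2 = (1/(10 + (-2 + 1/5)) + 86/11)**2 = (1/(10 - 9/5) + 86/11)**2 = (1/(41/5) + 86/11)**2 = (5/41 + 86/11)**2 = (3581/451)**2 = 12823561/203401 ≈ 63.046)
j*(-2071) = (12823561/203401)*(-2071) = -26557594831/203401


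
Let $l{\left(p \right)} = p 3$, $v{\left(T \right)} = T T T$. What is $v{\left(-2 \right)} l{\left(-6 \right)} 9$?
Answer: $1296$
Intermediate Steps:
$v{\left(T \right)} = T^{3}$ ($v{\left(T \right)} = T^{2} T = T^{3}$)
$l{\left(p \right)} = 3 p$
$v{\left(-2 \right)} l{\left(-6 \right)} 9 = \left(-2\right)^{3} \cdot 3 \left(-6\right) 9 = \left(-8\right) \left(-18\right) 9 = 144 \cdot 9 = 1296$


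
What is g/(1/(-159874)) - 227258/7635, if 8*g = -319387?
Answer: 194927951947033/30540 ≈ 6.3827e+9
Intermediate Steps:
g = -319387/8 (g = (⅛)*(-319387) = -319387/8 ≈ -39923.)
g/(1/(-159874)) - 227258/7635 = -319387/(8*(1/(-159874))) - 227258/7635 = -319387/(8*(-1/159874)) - 227258*1/7635 = -319387/8*(-159874) - 227258/7635 = 25530838619/4 - 227258/7635 = 194927951947033/30540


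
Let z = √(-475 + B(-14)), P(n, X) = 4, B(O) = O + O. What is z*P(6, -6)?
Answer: 4*I*√503 ≈ 89.711*I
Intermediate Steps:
B(O) = 2*O
z = I*√503 (z = √(-475 + 2*(-14)) = √(-475 - 28) = √(-503) = I*√503 ≈ 22.428*I)
z*P(6, -6) = (I*√503)*4 = 4*I*√503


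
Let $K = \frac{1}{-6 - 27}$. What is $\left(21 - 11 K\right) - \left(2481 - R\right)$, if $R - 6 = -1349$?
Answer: $- \frac{11408}{3} \approx -3802.7$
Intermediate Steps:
$K = - \frac{1}{33}$ ($K = \frac{1}{-33} = - \frac{1}{33} \approx -0.030303$)
$R = -1343$ ($R = 6 - 1349 = -1343$)
$\left(21 - 11 K\right) - \left(2481 - R\right) = \left(21 - - \frac{1}{3}\right) - \left(2481 - -1343\right) = \left(21 + \frac{1}{3}\right) - \left(2481 + 1343\right) = \frac{64}{3} - 3824 = - \frac{11408}{3}$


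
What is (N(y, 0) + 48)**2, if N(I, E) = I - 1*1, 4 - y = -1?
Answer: 2704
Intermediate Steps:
y = 5 (y = 4 - 1*(-1) = 4 + 1 = 5)
N(I, E) = -1 + I (N(I, E) = I - 1 = -1 + I)
(N(y, 0) + 48)**2 = ((-1 + 5) + 48)**2 = (4 + 48)**2 = 52**2 = 2704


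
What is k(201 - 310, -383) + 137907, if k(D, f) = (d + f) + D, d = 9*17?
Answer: 137568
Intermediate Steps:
d = 153
k(D, f) = 153 + D + f (k(D, f) = (153 + f) + D = 153 + D + f)
k(201 - 310, -383) + 137907 = (153 + (201 - 310) - 383) + 137907 = (153 - 109 - 383) + 137907 = -339 + 137907 = 137568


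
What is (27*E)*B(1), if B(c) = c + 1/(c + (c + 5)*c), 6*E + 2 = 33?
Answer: 1116/7 ≈ 159.43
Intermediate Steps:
E = 31/6 (E = -⅓ + (⅙)*33 = -⅓ + 11/2 = 31/6 ≈ 5.1667)
B(c) = c + 1/(c + c*(5 + c)) (B(c) = c + 1/(c + (5 + c)*c) = c + 1/(c + c*(5 + c)))
(27*E)*B(1) = (27*(31/6))*((1 + 1³ + 6*1²)/(1*(6 + 1))) = 279*(1*(1 + 1 + 6*1)/7)/2 = 279*(1*(⅐)*(1 + 1 + 6))/2 = 279*(1*(⅐)*8)/2 = (279/2)*(8/7) = 1116/7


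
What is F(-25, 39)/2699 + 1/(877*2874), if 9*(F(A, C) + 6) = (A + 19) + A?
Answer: -71406013/20408472306 ≈ -0.0034988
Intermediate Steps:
F(A, C) = -35/9 + 2*A/9 (F(A, C) = -6 + ((A + 19) + A)/9 = -6 + ((19 + A) + A)/9 = -6 + (19 + 2*A)/9 = -6 + (19/9 + 2*A/9) = -35/9 + 2*A/9)
F(-25, 39)/2699 + 1/(877*2874) = (-35/9 + (2/9)*(-25))/2699 + 1/(877*2874) = (-35/9 - 50/9)*(1/2699) + (1/877)*(1/2874) = -85/9*1/2699 + 1/2520498 = -85/24291 + 1/2520498 = -71406013/20408472306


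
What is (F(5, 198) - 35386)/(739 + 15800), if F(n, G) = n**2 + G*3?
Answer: -11589/5513 ≈ -2.1021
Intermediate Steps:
F(n, G) = n**2 + 3*G
(F(5, 198) - 35386)/(739 + 15800) = ((5**2 + 3*198) - 35386)/(739 + 15800) = ((25 + 594) - 35386)/16539 = (619 - 35386)*(1/16539) = -34767*1/16539 = -11589/5513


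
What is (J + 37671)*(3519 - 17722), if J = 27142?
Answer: -920539039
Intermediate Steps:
(J + 37671)*(3519 - 17722) = (27142 + 37671)*(3519 - 17722) = 64813*(-14203) = -920539039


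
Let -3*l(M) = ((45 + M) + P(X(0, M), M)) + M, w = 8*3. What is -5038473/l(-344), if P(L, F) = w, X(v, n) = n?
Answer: -15115419/619 ≈ -24419.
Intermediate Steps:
w = 24
P(L, F) = 24
l(M) = -23 - 2*M/3 (l(M) = -(((45 + M) + 24) + M)/3 = -((69 + M) + M)/3 = -(69 + 2*M)/3 = -23 - 2*M/3)
-5038473/l(-344) = -5038473/(-23 - 2/3*(-344)) = -5038473/(-23 + 688/3) = -5038473/619/3 = -5038473*3/619 = -15115419/619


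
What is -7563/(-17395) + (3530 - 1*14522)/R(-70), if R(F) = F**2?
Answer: -157293/86975 ≈ -1.8085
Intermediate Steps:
-7563/(-17395) + (3530 - 1*14522)/R(-70) = -7563/(-17395) + (3530 - 1*14522)/((-70)**2) = -7563*(-1/17395) + (3530 - 14522)/4900 = 7563/17395 - 10992*1/4900 = 7563/17395 - 2748/1225 = -157293/86975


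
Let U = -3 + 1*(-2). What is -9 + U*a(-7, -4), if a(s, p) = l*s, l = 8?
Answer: 271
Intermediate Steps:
a(s, p) = 8*s
U = -5 (U = -3 - 2 = -5)
-9 + U*a(-7, -4) = -9 - 40*(-7) = -9 - 5*(-56) = -9 + 280 = 271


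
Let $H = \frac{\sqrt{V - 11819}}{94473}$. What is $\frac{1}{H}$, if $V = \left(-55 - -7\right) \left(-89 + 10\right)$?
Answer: $- \frac{94473 i \sqrt{8027}}{8027} \approx - 1054.5 i$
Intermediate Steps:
$V = 3792$ ($V = \left(-55 + 7\right) \left(-79\right) = \left(-48\right) \left(-79\right) = 3792$)
$H = \frac{i \sqrt{8027}}{94473}$ ($H = \frac{\sqrt{3792 - 11819}}{94473} = \sqrt{-8027} \cdot \frac{1}{94473} = i \sqrt{8027} \cdot \frac{1}{94473} = \frac{i \sqrt{8027}}{94473} \approx 0.00094835 i$)
$\frac{1}{H} = \frac{1}{\frac{1}{94473} i \sqrt{8027}} = - \frac{94473 i \sqrt{8027}}{8027}$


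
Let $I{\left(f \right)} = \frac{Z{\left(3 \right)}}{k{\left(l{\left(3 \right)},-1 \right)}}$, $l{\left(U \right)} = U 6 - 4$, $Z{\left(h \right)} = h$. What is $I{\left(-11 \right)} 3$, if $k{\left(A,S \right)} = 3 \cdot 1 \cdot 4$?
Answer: $\frac{3}{4} \approx 0.75$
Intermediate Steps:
$l{\left(U \right)} = -4 + 6 U$ ($l{\left(U \right)} = 6 U - 4 = -4 + 6 U$)
$k{\left(A,S \right)} = 12$ ($k{\left(A,S \right)} = 3 \cdot 4 = 12$)
$I{\left(f \right)} = \frac{1}{4}$ ($I{\left(f \right)} = \frac{3}{12} = 3 \cdot \frac{1}{12} = \frac{1}{4}$)
$I{\left(-11 \right)} 3 = \frac{1}{4} \cdot 3 = \frac{3}{4}$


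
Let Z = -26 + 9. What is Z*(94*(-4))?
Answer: 6392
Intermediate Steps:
Z = -17
Z*(94*(-4)) = -1598*(-4) = -17*(-376) = 6392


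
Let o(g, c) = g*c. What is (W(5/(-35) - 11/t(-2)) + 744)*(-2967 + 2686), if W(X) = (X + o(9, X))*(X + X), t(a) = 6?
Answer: -101876269/441 ≈ -2.3101e+5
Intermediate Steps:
o(g, c) = c*g
W(X) = 20*X² (W(X) = (X + X*9)*(X + X) = (X + 9*X)*(2*X) = (10*X)*(2*X) = 20*X²)
(W(5/(-35) - 11/t(-2)) + 744)*(-2967 + 2686) = (20*(5/(-35) - 11/6)² + 744)*(-2967 + 2686) = (20*(5*(-1/35) - 11*⅙)² + 744)*(-281) = (20*(-⅐ - 11/6)² + 744)*(-281) = (20*(-83/42)² + 744)*(-281) = (20*(6889/1764) + 744)*(-281) = (34445/441 + 744)*(-281) = (362549/441)*(-281) = -101876269/441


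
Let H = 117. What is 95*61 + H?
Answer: 5912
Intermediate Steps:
95*61 + H = 95*61 + 117 = 5795 + 117 = 5912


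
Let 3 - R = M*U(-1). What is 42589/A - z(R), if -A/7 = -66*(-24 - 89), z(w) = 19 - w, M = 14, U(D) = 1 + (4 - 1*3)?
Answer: -2339653/52206 ≈ -44.816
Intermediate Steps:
U(D) = 2 (U(D) = 1 + (4 - 3) = 1 + 1 = 2)
R = -25 (R = 3 - 14*2 = 3 - 1*28 = 3 - 28 = -25)
A = -52206 (A = -(-462)*(-24 - 89) = -(-462)*(-113) = -7*7458 = -52206)
42589/A - z(R) = 42589/(-52206) - (19 - 1*(-25)) = 42589*(-1/52206) - (19 + 25) = -42589/52206 - 1*44 = -42589/52206 - 44 = -2339653/52206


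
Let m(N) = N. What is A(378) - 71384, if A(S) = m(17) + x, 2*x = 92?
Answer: -71321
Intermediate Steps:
x = 46 (x = (½)*92 = 46)
A(S) = 63 (A(S) = 17 + 46 = 63)
A(378) - 71384 = 63 - 71384 = -71321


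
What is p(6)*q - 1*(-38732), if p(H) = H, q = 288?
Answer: 40460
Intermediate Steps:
p(6)*q - 1*(-38732) = 6*288 - 1*(-38732) = 1728 + 38732 = 40460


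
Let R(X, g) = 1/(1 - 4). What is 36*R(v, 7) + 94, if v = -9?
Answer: 82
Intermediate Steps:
R(X, g) = -⅓ (R(X, g) = 1/(-3) = -⅓)
36*R(v, 7) + 94 = 36*(-⅓) + 94 = -12 + 94 = 82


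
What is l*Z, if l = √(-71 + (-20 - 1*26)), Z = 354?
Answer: 1062*I*√13 ≈ 3829.1*I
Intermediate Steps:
l = 3*I*√13 (l = √(-71 + (-20 - 26)) = √(-71 - 46) = √(-117) = 3*I*√13 ≈ 10.817*I)
l*Z = (3*I*√13)*354 = 1062*I*√13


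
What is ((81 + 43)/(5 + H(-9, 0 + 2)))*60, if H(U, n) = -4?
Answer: 7440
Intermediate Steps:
((81 + 43)/(5 + H(-9, 0 + 2)))*60 = ((81 + 43)/(5 - 4))*60 = (124/1)*60 = (124*1)*60 = 124*60 = 7440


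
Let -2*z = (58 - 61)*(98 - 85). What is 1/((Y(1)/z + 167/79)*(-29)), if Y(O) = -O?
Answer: -3081/184295 ≈ -0.016718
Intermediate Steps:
z = 39/2 (z = -(58 - 61)*(98 - 85)/2 = -(-3)*13/2 = -½*(-39) = 39/2 ≈ 19.500)
1/((Y(1)/z + 167/79)*(-29)) = 1/(((-1*1)/(39/2) + 167/79)*(-29)) = 1/((-1*2/39 + 167*(1/79))*(-29)) = 1/((-2/39 + 167/79)*(-29)) = 1/((6355/3081)*(-29)) = 1/(-184295/3081) = -3081/184295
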